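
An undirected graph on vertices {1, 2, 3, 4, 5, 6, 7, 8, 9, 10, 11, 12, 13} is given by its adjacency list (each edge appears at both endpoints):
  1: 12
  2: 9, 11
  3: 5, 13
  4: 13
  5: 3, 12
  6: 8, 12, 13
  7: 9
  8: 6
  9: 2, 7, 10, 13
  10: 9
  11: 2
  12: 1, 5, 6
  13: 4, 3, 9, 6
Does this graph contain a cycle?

Yes

|V| = 13, |E| = 13, number of components = 1.
Since 13 > 13 - 1, a cycle must exist; for instance 12-6-13-3-5-12.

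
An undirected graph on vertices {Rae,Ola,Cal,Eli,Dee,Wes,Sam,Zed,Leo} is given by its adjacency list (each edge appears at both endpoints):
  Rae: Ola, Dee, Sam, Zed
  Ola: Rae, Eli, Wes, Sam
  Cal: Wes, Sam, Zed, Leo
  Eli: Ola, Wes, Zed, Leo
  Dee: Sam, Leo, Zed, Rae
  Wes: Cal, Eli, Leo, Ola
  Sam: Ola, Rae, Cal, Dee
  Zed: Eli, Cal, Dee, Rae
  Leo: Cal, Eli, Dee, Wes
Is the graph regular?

Yes

Degrees: Rae:4, Ola:4, Cal:4, Eli:4, Dee:4, Wes:4, Sam:4, Zed:4, Leo:4
All degrees equal 4; the graph is regular.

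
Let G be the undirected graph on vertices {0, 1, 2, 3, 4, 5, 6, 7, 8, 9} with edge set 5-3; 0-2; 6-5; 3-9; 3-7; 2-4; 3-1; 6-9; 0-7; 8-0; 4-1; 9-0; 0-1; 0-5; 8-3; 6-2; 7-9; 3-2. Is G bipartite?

No

3-7-9-3 is an odd cycle (length 3), and a bipartite graph can contain only even cycles.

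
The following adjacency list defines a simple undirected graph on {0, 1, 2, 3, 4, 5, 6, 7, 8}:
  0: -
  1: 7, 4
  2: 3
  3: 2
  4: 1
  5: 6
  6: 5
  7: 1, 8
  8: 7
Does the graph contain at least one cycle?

No

|V| = 9, |E| = 5, number of components = 4.
Since 5 = 9 - 4, the graph is a forest and contains no cycle.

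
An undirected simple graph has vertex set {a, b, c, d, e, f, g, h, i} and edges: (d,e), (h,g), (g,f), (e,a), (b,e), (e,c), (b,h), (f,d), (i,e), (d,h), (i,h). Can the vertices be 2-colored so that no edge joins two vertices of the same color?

Color {e, f, h} black and {a, b, c, d, g, i} white. No edge joins two same-colored vertices, so the graph is bipartite.

Yes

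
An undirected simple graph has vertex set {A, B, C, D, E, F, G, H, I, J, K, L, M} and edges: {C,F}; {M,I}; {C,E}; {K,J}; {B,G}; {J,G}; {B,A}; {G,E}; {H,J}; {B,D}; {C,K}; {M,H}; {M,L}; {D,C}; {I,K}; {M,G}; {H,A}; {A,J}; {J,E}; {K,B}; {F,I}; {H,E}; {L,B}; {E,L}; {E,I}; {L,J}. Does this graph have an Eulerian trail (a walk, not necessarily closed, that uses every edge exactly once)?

Degrees: A:3, B:5, C:4, D:2, E:6, F:2, G:4, H:4, I:4, J:6, K:4, L:4, M:4
Odd-degree vertices: A, B (2 total).
With 2 odd-degree vertices and all edges in one connected piece, an Eulerian trail exists (from A to B).

Yes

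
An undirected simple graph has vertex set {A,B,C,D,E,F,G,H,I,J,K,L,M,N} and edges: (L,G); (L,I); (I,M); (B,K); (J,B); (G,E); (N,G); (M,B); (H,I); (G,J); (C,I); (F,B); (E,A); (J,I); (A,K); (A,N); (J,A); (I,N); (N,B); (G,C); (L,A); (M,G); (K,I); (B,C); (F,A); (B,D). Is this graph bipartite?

A valid 2-coloring puts {C, D, E, F, H, J, K, L, M, N} on one side and {A, B, G, I} on the other; every edge crosses between the two sides.

Yes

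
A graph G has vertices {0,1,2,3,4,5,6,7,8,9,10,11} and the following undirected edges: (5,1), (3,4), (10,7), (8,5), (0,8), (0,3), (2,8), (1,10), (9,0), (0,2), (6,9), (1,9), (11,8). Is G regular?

No

Degrees: 0:4, 1:3, 2:2, 3:2, 4:1, 5:2, 6:1, 7:1, 8:4, 9:3, 10:2, 11:1
Vertex 4 has degree 1 while 0 has degree 4, so the graph is not regular.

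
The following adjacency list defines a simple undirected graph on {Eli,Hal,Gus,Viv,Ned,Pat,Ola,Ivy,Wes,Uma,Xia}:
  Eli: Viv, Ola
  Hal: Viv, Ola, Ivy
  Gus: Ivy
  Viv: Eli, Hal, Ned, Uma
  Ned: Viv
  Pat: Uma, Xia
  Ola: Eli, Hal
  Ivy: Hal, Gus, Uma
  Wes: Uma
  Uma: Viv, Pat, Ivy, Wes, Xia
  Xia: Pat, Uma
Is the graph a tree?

No

The graph has 11 vertices and 13 edges.
A tree on 11 vertices has exactly 10 edges; this graph has 13, so it contains a cycle and is not a tree.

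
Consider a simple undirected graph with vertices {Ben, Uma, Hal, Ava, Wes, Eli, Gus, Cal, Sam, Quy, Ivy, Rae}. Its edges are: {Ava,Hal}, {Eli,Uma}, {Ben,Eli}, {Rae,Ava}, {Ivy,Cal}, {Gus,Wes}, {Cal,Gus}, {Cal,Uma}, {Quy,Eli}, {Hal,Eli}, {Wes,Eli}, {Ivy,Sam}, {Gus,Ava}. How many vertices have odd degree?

8

Degrees: Ben:1, Uma:2, Hal:2, Ava:3, Wes:2, Eli:5, Gus:3, Cal:3, Sam:1, Quy:1, Ivy:2, Rae:1
Odd-degree vertices: Ben, Ava, Eli, Gus, Cal, Sam, Quy, Rae.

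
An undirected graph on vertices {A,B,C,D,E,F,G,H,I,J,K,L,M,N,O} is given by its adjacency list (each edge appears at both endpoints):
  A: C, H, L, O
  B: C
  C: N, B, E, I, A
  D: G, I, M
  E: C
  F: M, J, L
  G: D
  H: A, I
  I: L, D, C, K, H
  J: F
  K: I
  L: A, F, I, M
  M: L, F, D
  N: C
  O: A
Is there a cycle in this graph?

|V| = 15, |E| = 18, number of components = 1.
Since 18 > 15 - 1, a cycle must exist; for instance L-M-D-I-L.

Yes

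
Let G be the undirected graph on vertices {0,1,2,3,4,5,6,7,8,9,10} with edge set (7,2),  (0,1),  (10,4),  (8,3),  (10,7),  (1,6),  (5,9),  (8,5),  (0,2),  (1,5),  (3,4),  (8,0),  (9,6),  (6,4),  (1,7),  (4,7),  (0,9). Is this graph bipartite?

The cycle 7-4-10-7 has length 3, which is odd, so the graph is not bipartite.

No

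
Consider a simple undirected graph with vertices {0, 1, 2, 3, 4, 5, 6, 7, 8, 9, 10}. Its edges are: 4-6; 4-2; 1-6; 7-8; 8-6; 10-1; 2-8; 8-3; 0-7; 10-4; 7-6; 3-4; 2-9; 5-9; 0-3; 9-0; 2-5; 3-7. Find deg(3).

4

Neighbors of 3: 0, 4, 7, 8.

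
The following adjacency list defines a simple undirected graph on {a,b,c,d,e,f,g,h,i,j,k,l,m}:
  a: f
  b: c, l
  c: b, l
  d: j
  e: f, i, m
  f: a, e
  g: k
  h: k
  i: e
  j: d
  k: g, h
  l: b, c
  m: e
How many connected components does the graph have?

4

Component: {d, j}
Component: {b, c, l}
Component: {g, h, k}
Component: {a, e, f, i, m}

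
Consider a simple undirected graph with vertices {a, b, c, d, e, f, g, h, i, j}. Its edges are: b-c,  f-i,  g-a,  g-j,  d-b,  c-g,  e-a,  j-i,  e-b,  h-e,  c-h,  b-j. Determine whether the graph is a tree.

No

The graph has 10 vertices and 12 edges.
A tree on 10 vertices has exactly 9 edges; this graph has 12, so it contains a cycle and is not a tree.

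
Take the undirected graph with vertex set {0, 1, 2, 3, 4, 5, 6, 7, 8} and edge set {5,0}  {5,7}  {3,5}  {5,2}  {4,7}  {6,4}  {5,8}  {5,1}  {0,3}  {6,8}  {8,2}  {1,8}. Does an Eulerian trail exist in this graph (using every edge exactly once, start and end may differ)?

Yes

Degrees: 0:2, 1:2, 2:2, 3:2, 4:2, 5:6, 6:2, 7:2, 8:4
Odd-degree vertices: none (0 total).
The non-isolated vertices are connected and exactly 0 have odd degree, so an Eulerian trail exists.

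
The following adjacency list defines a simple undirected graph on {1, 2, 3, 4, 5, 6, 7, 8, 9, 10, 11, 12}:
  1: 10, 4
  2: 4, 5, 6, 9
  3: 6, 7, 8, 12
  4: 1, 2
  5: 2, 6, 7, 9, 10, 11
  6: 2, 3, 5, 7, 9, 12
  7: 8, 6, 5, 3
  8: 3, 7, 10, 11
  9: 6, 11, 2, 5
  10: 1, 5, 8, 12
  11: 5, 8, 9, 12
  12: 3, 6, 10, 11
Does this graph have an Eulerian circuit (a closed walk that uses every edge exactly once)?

Yes

Degrees: 1:2, 2:4, 3:4, 4:2, 5:6, 6:6, 7:4, 8:4, 9:4, 10:4, 11:4, 12:4
Every vertex has even degree and the edges form a single connected piece, so an Eulerian circuit exists.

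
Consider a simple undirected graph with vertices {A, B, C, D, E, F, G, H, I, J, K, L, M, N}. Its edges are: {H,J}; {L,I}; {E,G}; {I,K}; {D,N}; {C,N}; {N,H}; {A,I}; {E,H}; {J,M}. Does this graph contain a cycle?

No

|V| = 14, |E| = 10, number of components = 4.
Since 10 = 14 - 4, the graph is a forest and contains no cycle.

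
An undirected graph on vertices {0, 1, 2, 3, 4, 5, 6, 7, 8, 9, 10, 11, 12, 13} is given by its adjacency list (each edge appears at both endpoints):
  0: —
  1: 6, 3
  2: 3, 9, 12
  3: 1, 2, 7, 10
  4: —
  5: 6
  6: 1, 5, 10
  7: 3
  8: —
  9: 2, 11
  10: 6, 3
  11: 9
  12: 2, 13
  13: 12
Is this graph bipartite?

Yes

Color {0, 3, 4, 6, 8, 9, 12} black and {1, 2, 5, 7, 10, 11, 13} white. No edge joins two same-colored vertices, so the graph is bipartite.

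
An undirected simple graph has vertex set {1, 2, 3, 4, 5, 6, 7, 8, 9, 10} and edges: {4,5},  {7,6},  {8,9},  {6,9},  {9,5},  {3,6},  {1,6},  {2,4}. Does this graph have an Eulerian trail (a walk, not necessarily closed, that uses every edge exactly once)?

Degrees: 1:1, 2:1, 3:1, 4:2, 5:2, 6:4, 7:1, 8:1, 9:3, 10:0
Odd-degree vertices: 1, 2, 3, 7, 8, 9 (6 total).
An Eulerian trail requires 0 or 2 odd-degree vertices; here there are 6.

No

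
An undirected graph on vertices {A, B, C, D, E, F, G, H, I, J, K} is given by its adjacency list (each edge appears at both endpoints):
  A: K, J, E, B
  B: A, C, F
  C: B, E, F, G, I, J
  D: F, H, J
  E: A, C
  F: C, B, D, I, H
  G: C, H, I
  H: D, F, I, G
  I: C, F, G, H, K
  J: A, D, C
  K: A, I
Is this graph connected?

Yes

A breadth-first search from A visits A, E, B, J, K, C, F, D, I, G, H — all 11 vertices — so the graph is connected.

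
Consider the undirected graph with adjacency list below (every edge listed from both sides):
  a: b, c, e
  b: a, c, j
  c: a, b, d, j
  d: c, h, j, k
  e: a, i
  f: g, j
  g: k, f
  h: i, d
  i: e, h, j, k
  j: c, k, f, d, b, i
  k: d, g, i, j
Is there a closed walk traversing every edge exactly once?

Degrees: a:3, b:3, c:4, d:4, e:2, f:2, g:2, h:2, i:4, j:6, k:4
Vertices with odd degree: a, b. An Eulerian circuit requires all degrees even.

No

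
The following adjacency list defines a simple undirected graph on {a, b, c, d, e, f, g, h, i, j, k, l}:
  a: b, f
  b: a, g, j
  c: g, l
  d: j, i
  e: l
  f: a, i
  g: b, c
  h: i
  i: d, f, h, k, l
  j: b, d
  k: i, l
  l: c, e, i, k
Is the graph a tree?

No

|V| = 12, |E| = 14.
A tree on 12 vertices has exactly 11 edges; this graph has 14, so it contains a cycle and is not a tree.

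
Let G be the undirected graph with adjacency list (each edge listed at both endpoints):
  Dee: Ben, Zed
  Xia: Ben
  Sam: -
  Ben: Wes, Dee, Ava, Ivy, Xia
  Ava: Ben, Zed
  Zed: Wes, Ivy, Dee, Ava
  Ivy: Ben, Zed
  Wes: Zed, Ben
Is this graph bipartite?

Color {Sam, Ben, Zed} black and {Dee, Xia, Ava, Ivy, Wes} white. No edge joins two same-colored vertices, so the graph is bipartite.

Yes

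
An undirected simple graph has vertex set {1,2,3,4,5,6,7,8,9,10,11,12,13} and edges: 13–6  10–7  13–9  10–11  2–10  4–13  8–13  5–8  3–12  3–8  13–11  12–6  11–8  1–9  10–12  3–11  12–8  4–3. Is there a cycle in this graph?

Yes

|V| = 13, |E| = 18, number of components = 1.
Since 18 > 13 - 1, a cycle must exist; for instance 13-8-3-11-13.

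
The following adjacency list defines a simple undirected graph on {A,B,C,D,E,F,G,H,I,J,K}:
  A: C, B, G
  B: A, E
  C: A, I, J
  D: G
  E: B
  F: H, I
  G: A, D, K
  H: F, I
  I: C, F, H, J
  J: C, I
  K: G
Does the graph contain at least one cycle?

The graph has 11 vertices, 12 edges, and 1 connected component.
Since 12 > 11 - 1, a cycle must exist; for instance I-H-F-I.

Yes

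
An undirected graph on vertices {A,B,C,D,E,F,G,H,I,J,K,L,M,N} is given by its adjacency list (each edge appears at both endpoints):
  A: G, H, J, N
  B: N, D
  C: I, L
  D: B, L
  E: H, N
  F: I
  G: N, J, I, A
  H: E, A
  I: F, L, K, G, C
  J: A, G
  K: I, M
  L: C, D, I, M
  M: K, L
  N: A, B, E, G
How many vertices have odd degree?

2

Degrees: A:4, B:2, C:2, D:2, E:2, F:1, G:4, H:2, I:5, J:2, K:2, L:4, M:2, N:4
Odd-degree vertices: F, I.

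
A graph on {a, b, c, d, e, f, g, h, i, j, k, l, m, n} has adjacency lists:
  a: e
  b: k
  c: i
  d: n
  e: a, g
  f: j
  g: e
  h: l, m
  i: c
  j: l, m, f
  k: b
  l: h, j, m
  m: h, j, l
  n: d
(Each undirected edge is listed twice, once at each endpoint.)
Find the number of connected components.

5

Component: {b, k}
Component: {c, i}
Component: {d, n}
Component: {a, e, g}
Component: {f, h, j, l, m}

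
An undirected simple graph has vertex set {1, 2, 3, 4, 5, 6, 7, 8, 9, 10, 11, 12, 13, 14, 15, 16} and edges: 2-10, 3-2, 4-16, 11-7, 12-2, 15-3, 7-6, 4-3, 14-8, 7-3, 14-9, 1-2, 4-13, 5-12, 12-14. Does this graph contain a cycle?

No

|V| = 16, |E| = 15, number of components = 1.
A forest on 16 vertices with 1 component has exactly 15 edges, which matches — so no cycle.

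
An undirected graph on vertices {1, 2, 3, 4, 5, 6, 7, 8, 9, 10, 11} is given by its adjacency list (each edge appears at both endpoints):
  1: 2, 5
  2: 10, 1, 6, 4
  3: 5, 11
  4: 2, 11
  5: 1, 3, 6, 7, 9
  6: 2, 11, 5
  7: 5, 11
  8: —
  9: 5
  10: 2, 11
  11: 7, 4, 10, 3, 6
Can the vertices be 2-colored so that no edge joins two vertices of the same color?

Partition the vertices as {2, 5, 8, 11} vs {1, 3, 4, 6, 7, 9, 10}. Each listed edge has one endpoint in each part, so the graph is bipartite.

Yes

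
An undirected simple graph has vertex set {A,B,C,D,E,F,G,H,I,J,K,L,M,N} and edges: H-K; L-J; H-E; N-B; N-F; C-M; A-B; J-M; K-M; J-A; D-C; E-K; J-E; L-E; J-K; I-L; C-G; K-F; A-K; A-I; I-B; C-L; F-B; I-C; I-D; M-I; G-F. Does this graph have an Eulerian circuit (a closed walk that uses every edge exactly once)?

Degrees: A:4, B:4, C:5, D:2, E:4, F:4, G:2, H:2, I:6, J:5, K:6, L:4, M:4, N:2
Vertices with odd degree: C, J. An Eulerian circuit requires all degrees even.

No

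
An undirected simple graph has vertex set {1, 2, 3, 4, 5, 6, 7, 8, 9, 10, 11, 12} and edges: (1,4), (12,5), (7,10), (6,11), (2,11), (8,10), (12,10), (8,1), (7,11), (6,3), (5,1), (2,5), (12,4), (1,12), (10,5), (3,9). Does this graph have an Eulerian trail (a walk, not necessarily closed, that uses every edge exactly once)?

Yes

Degrees: 1:4, 2:2, 3:2, 4:2, 5:4, 6:2, 7:2, 8:2, 9:1, 10:4, 11:3, 12:4
Odd-degree vertices: 9, 11 (2 total).
The non-isolated vertices are connected and exactly 2 have odd degree, so an Eulerian trail exists (from 9 to 11).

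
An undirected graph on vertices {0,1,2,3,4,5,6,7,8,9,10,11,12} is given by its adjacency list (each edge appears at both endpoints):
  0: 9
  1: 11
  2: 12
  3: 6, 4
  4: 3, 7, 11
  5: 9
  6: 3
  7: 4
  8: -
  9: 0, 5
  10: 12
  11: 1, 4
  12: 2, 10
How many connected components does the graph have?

Component: {8}
Component: {0, 5, 9}
Component: {2, 10, 12}
Component: {1, 3, 4, 6, 7, 11}

4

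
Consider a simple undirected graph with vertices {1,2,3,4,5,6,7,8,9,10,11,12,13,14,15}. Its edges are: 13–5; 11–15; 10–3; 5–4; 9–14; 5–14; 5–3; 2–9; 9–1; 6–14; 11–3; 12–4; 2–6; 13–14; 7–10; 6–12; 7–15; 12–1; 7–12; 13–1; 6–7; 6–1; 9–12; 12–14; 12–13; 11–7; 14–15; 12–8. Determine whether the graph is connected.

A breadth-first search from 1 visits 1, 9, 13, 6, 12, 14, 2, 5, 7, 8, 4, 15, 3, 10, 11 — all 15 vertices — so the graph is connected.

Yes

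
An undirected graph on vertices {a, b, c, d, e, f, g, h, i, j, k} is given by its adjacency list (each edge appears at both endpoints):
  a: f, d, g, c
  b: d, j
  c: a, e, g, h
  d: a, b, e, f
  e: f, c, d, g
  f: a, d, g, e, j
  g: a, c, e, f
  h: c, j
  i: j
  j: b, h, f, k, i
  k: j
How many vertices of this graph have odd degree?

4

Degrees: a:4, b:2, c:4, d:4, e:4, f:5, g:4, h:2, i:1, j:5, k:1
Odd-degree vertices: f, i, j, k.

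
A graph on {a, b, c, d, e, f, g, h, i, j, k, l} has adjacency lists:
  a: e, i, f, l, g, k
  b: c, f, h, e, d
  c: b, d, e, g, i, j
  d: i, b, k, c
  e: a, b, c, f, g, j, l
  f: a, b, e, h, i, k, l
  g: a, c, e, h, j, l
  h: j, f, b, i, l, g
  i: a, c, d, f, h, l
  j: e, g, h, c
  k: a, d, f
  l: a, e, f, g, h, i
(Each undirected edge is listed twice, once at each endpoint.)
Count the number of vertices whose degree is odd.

Degrees: a:6, b:5, c:6, d:4, e:7, f:7, g:6, h:6, i:6, j:4, k:3, l:6
Odd-degree vertices: b, e, f, k.

4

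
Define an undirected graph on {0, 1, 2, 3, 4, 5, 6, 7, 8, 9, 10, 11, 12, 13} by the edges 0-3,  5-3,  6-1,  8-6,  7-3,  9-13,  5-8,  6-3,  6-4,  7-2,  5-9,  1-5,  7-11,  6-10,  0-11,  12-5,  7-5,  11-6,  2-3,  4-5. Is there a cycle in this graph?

Yes

|V| = 14, |E| = 20, number of components = 1.
One cycle is 6-4-5-7-3-6.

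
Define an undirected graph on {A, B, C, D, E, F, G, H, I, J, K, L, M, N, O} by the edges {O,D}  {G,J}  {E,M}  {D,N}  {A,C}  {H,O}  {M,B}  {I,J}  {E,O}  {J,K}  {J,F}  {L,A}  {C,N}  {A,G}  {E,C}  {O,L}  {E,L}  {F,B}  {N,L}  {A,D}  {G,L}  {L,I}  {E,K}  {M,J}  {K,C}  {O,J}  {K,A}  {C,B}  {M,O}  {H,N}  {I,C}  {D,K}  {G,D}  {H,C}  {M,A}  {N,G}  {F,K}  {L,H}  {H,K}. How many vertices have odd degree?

12

Degrees: A:6, B:3, C:7, D:5, E:5, F:3, G:5, H:5, I:3, J:6, K:7, L:7, M:5, N:5, O:6
Odd-degree vertices: B, C, D, E, F, G, H, I, K, L, M, N.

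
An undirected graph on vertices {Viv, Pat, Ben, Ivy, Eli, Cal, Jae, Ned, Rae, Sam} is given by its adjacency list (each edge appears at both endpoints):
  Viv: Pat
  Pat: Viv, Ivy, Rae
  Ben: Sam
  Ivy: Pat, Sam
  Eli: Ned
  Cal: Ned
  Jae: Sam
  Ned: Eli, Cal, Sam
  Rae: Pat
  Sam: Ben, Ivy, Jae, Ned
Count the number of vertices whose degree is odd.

Degrees: Viv:1, Pat:3, Ben:1, Ivy:2, Eli:1, Cal:1, Jae:1, Ned:3, Rae:1, Sam:4
Odd-degree vertices: Viv, Pat, Ben, Eli, Cal, Jae, Ned, Rae.

8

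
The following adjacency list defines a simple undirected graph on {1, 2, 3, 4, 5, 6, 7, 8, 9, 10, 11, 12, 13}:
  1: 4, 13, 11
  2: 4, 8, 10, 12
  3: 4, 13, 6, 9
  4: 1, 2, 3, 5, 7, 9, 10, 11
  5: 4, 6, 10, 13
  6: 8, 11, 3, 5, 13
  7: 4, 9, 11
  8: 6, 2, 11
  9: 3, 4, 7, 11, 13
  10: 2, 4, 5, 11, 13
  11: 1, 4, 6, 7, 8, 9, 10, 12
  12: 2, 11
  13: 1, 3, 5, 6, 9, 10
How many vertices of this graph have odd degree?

Degrees: 1:3, 2:4, 3:4, 4:8, 5:4, 6:5, 7:3, 8:3, 9:5, 10:5, 11:8, 12:2, 13:6
Odd-degree vertices: 1, 6, 7, 8, 9, 10.

6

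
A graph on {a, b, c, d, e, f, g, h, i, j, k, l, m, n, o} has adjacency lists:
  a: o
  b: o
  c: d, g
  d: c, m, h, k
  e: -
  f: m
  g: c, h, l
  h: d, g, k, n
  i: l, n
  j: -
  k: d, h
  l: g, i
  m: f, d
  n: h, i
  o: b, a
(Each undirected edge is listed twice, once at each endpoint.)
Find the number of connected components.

Component: {e}
Component: {j}
Component: {a, b, o}
Component: {c, d, f, g, h, i, k, l, m, n}

4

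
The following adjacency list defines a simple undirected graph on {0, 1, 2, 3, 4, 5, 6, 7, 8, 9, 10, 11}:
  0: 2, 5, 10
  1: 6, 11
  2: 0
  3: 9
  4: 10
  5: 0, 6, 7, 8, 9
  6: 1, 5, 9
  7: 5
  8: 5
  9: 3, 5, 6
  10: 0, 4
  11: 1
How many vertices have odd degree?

10

Degrees: 0:3, 1:2, 2:1, 3:1, 4:1, 5:5, 6:3, 7:1, 8:1, 9:3, 10:2, 11:1
Odd-degree vertices: 0, 2, 3, 4, 5, 6, 7, 8, 9, 11.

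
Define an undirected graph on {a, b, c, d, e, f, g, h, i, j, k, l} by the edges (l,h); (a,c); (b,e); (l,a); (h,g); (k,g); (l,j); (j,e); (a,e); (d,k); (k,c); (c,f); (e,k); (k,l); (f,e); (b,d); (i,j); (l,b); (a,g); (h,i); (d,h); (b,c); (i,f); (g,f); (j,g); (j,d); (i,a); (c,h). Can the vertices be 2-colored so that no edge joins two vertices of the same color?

Color {c, d, e, g, i, l} black and {a, b, f, h, j, k} white. No edge joins two same-colored vertices, so the graph is bipartite.

Yes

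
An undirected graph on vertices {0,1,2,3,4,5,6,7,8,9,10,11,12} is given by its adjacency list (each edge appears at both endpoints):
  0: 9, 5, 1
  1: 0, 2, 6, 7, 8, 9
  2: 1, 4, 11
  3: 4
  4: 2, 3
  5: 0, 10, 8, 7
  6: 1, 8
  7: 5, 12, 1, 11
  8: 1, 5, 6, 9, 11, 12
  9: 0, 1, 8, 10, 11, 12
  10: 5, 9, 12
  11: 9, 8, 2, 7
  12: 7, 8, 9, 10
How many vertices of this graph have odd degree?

Degrees: 0:3, 1:6, 2:3, 3:1, 4:2, 5:4, 6:2, 7:4, 8:6, 9:6, 10:3, 11:4, 12:4
Odd-degree vertices: 0, 2, 3, 10.

4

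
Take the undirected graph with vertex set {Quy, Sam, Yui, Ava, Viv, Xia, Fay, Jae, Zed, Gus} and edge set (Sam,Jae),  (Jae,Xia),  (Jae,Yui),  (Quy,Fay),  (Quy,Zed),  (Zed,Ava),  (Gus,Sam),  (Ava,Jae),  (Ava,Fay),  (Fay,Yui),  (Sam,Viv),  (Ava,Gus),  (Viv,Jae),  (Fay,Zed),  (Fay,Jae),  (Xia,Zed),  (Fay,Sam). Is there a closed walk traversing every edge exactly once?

Yes

Degrees: Quy:2, Sam:4, Yui:2, Ava:4, Viv:2, Xia:2, Fay:6, Jae:6, Zed:4, Gus:2
All degrees are even and the non-isolated vertices are connected — an Eulerian circuit exists.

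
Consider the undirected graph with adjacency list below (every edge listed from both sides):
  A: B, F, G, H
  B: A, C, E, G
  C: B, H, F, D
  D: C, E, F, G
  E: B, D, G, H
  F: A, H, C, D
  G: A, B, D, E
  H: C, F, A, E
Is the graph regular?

Degrees: A:4, B:4, C:4, D:4, E:4, F:4, G:4, H:4
Every vertex has degree 4, so the graph is 4-regular.

Yes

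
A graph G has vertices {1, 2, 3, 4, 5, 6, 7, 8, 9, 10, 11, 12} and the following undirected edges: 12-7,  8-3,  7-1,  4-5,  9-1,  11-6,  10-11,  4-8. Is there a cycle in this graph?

No

The graph has 12 vertices, 8 edges, and 4 connected components.
A forest on 12 vertices with 4 components has exactly 8 edges, which matches — so no cycle.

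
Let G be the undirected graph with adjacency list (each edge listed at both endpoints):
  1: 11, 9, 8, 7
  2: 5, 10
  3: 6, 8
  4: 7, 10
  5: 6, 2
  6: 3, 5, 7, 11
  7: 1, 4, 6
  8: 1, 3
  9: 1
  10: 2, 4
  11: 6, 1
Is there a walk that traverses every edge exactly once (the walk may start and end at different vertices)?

Yes

Degrees: 1:4, 2:2, 3:2, 4:2, 5:2, 6:4, 7:3, 8:2, 9:1, 10:2, 11:2
Odd-degree vertices: 7, 9 (2 total).
With 2 odd-degree vertices and all edges in one connected piece, an Eulerian trail exists (from 7 to 9).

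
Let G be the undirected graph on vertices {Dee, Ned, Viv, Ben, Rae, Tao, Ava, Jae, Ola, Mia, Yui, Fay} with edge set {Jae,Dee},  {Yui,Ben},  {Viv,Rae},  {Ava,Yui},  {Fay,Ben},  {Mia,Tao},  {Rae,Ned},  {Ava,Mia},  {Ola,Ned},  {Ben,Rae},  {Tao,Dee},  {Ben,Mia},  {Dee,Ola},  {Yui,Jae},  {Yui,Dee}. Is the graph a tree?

No

|V| = 12, |E| = 15.
A tree on 12 vertices has exactly 11 edges; this graph has 15, so it contains a cycle and is not a tree.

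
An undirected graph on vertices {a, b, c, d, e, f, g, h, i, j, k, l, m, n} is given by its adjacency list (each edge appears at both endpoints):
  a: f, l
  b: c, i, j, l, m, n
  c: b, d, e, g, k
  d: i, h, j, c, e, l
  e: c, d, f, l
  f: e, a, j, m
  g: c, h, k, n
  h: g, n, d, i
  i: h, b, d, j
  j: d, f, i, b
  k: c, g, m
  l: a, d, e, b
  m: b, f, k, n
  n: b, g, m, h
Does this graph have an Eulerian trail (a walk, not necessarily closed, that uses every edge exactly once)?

Yes

Degrees: a:2, b:6, c:5, d:6, e:4, f:4, g:4, h:4, i:4, j:4, k:3, l:4, m:4, n:4
Odd-degree vertices: c, k (2 total).
With 2 odd-degree vertices and all edges in one connected piece, an Eulerian trail exists (from c to k).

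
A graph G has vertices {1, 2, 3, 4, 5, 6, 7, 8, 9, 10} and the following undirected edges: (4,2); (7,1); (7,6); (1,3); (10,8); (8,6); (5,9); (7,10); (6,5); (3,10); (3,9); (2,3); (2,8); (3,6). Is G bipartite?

Partition the vertices as {3, 4, 5, 7, 8} vs {1, 2, 6, 9, 10}. Each listed edge has one endpoint in each part, so the graph is bipartite.

Yes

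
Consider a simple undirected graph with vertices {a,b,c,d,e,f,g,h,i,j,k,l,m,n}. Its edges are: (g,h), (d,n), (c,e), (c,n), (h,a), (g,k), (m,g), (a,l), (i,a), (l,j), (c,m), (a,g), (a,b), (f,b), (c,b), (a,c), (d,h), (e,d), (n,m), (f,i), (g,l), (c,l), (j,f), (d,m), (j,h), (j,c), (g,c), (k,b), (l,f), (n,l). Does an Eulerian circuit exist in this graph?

Degrees: a:6, b:4, c:8, d:4, e:2, f:4, g:6, h:4, i:2, j:4, k:2, l:6, m:4, n:4
Every vertex has even degree and the edges form a single connected piece, so an Eulerian circuit exists.

Yes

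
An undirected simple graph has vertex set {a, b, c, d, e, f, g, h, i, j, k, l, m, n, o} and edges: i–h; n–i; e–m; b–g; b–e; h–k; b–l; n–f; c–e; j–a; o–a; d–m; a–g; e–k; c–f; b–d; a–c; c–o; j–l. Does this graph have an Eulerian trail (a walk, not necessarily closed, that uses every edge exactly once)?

Yes

Degrees: a:4, b:4, c:4, d:2, e:4, f:2, g:2, h:2, i:2, j:2, k:2, l:2, m:2, n:2, o:2
Odd-degree vertices: none (0 total).
The non-isolated vertices are connected and exactly 0 have odd degree, so an Eulerian trail exists.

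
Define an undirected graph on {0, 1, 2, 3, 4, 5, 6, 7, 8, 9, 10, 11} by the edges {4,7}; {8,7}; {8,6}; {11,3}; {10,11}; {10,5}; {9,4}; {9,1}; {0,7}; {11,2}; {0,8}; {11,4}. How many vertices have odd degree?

Degrees: 0:2, 1:1, 2:1, 3:1, 4:3, 5:1, 6:1, 7:3, 8:3, 9:2, 10:2, 11:4
Odd-degree vertices: 1, 2, 3, 4, 5, 6, 7, 8.

8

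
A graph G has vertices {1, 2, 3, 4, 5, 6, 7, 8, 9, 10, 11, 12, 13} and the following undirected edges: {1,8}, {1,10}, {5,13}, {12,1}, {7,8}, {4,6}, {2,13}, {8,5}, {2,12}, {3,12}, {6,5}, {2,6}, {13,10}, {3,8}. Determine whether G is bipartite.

5-8-1-10-13-5 is an odd cycle (length 5), and a bipartite graph can contain only even cycles.

No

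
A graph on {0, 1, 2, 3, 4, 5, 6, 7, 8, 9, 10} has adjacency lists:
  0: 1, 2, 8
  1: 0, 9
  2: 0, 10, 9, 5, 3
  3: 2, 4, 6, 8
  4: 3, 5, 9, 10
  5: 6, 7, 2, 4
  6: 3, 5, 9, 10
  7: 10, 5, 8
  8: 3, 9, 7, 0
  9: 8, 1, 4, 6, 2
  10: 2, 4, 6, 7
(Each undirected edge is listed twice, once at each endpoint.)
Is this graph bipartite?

No

The cycle 7-8-3-4-10-7 has length 5, which is odd, so the graph is not bipartite.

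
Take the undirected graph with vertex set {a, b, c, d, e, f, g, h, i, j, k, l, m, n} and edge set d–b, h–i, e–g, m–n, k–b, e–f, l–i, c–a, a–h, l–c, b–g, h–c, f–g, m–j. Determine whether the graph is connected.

Component: {j, m, n}
Component: {a, c, h, i, l}
Component: {b, d, e, f, g, k}
There are 3 separate components, so the graph is not connected.

No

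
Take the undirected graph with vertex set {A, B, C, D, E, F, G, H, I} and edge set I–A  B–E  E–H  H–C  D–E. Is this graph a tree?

No

The graph has 9 vertices and 5 edges.
It is not connected, so it is not a tree.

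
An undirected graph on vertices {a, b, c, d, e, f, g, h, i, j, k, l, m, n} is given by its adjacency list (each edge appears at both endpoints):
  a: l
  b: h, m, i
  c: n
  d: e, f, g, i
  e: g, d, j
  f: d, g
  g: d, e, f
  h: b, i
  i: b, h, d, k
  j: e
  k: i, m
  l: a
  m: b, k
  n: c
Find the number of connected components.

Component: {a, l}
Component: {c, n}
Component: {b, d, e, f, g, h, i, j, k, m}

3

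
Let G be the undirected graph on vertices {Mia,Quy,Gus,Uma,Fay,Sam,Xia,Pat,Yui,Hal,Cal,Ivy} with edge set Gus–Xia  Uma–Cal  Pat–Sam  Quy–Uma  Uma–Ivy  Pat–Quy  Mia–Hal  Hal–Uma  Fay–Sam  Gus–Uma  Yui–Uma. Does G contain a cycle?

No

|V| = 12, |E| = 11, number of components = 1.
Since 11 = 12 - 1, the graph is a forest and contains no cycle.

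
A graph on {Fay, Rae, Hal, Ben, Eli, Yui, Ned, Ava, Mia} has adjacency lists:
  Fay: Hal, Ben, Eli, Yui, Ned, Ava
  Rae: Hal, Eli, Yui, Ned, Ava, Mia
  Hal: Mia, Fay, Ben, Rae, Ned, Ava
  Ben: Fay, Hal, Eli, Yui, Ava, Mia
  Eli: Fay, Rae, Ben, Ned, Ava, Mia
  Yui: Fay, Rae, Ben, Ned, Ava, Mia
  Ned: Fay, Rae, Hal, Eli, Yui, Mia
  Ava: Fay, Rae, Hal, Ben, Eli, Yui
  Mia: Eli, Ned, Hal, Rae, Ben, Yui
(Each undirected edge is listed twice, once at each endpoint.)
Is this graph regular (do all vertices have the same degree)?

Yes

Degrees: Fay:6, Rae:6, Hal:6, Ben:6, Eli:6, Yui:6, Ned:6, Ava:6, Mia:6
All degrees equal 6; the graph is regular.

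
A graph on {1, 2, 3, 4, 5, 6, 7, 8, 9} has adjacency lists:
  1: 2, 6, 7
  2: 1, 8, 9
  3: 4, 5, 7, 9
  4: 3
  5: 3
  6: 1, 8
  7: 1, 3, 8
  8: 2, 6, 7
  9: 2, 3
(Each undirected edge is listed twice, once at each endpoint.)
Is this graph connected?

Yes

A breadth-first search from 1 visits 1, 7, 6, 2, 3, 8, 9, 4, 5 — all 9 vertices — so the graph is connected.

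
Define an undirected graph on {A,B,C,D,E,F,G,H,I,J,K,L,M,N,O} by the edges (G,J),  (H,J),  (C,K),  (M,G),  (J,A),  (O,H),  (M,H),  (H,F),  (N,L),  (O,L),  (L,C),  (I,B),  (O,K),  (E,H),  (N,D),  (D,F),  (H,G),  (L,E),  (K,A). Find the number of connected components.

2

Component: {B, I}
Component: {A, C, D, E, F, G, H, J, K, L, M, N, O}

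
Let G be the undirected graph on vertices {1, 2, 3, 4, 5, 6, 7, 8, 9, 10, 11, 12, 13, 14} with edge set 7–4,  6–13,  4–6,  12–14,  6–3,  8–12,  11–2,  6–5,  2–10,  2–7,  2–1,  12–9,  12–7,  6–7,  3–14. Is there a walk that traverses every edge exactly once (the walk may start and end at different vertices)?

Degrees: 1:1, 2:4, 3:2, 4:2, 5:1, 6:5, 7:4, 8:1, 9:1, 10:1, 11:1, 12:4, 13:1, 14:2
Odd-degree vertices: 1, 5, 6, 8, 9, 10, 11, 13 (8 total).
With 8 odd-degree vertices (more than two), no single trail can use every edge.

No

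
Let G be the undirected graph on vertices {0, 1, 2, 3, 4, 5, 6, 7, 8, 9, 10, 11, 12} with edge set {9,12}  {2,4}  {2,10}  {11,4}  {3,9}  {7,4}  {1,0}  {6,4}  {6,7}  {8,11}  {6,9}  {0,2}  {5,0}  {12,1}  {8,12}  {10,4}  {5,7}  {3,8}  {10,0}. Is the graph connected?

Yes

A breadth-first search from 0 visits 0, 2, 1, 10, 5, 4, 12, 7, 11, 6, 8, 9, 3 — all 13 vertices — so the graph is connected.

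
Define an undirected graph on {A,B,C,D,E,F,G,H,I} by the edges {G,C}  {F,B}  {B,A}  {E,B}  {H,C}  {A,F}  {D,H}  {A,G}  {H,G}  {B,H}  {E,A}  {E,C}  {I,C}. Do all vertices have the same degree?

No

Degrees: A:4, B:4, C:4, D:1, E:3, F:2, G:3, H:4, I:1
Vertex D has degree 1 while A has degree 4, so the graph is not regular.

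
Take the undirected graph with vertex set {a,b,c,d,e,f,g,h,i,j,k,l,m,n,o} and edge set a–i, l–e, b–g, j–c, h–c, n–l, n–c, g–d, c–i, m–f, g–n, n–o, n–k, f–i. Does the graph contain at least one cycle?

|V| = 15, |E| = 14, number of components = 1.
A forest on 15 vertices with 1 component has exactly 14 edges, which matches — so no cycle.

No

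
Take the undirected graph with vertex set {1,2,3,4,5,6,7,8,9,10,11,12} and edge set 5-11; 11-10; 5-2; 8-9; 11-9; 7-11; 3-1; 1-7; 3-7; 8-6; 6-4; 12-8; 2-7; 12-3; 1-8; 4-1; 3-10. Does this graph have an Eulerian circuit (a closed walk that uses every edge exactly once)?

Yes

Degrees: 1:4, 2:2, 3:4, 4:2, 5:2, 6:2, 7:4, 8:4, 9:2, 10:2, 11:4, 12:2
Every vertex has even degree and the edges form a single connected piece, so an Eulerian circuit exists.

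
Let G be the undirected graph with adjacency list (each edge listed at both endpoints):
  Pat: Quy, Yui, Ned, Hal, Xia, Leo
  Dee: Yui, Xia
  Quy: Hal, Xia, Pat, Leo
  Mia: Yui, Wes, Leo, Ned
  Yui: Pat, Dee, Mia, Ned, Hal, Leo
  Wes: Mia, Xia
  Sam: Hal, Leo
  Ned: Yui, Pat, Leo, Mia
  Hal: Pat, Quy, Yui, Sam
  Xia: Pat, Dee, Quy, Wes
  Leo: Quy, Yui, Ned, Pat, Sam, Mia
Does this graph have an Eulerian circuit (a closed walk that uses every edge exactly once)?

Yes

Degrees: Pat:6, Dee:2, Quy:4, Mia:4, Yui:6, Wes:2, Sam:2, Ned:4, Hal:4, Xia:4, Leo:6
All degrees are even and the non-isolated vertices are connected — an Eulerian circuit exists.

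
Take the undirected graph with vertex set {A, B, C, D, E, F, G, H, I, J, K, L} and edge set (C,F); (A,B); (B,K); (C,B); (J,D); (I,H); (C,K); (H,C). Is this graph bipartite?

No

The cycle B-C-K-B has length 3, which is odd, so the graph is not bipartite.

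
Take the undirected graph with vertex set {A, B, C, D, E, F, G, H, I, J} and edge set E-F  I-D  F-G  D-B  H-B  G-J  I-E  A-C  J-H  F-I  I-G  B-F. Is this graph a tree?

The graph has 10 vertices and 12 edges.
It is not connected, so it is not a tree.

No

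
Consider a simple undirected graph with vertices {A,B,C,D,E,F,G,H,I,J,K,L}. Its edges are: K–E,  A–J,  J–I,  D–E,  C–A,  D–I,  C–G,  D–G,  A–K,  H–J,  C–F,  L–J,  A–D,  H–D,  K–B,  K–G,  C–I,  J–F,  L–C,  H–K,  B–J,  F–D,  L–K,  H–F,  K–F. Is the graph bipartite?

The cycle F-H-D-F has length 3, which is odd, so the graph is not bipartite.

No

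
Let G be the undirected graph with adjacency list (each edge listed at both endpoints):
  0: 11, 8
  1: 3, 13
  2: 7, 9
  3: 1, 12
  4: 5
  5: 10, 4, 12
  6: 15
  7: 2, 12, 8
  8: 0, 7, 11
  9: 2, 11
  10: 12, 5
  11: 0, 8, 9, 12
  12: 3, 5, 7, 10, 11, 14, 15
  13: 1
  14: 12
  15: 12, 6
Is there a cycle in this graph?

Yes

|V| = 16, |E| = 19, number of components = 1.
One cycle is 12-5-10-12.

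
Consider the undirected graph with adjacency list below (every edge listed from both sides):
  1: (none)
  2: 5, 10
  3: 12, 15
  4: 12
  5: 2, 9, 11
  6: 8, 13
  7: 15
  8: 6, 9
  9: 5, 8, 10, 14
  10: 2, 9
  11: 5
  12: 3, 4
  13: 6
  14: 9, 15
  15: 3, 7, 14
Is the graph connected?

Component: {1}
Component: {2, 3, 4, 5, 6, 7, 8, 9, 10, 11, 12, 13, 14, 15}
There are 2 separate components, so the graph is not connected.

No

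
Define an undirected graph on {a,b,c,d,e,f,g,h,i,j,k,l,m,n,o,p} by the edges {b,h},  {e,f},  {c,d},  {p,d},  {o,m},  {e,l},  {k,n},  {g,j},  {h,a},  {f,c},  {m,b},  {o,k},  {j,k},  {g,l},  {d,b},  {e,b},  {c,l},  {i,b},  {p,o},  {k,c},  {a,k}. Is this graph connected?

Yes

Starting from a and exploring outward reaches every vertex (a, h, k, b, c, n, j, o, d, i, m, e, f, l, g, p); the graph is connected.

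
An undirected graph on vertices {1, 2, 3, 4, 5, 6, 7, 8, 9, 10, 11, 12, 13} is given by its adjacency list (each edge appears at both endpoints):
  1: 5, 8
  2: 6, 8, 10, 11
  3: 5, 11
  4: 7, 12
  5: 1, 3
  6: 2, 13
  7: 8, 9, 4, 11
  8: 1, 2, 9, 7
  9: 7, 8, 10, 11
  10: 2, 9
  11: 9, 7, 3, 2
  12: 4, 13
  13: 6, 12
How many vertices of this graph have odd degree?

Degrees: 1:2, 2:4, 3:2, 4:2, 5:2, 6:2, 7:4, 8:4, 9:4, 10:2, 11:4, 12:2, 13:2
Odd-degree vertices: none.

0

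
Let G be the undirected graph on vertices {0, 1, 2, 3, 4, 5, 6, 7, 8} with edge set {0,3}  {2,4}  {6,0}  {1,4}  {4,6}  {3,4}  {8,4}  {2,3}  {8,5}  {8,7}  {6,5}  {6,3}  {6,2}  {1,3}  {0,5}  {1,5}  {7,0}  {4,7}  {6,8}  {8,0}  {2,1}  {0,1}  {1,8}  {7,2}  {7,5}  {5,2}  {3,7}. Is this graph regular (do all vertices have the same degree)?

Yes

Degrees: 0:6, 1:6, 2:6, 3:6, 4:6, 5:6, 6:6, 7:6, 8:6
Every vertex has degree 6, so the graph is 6-regular.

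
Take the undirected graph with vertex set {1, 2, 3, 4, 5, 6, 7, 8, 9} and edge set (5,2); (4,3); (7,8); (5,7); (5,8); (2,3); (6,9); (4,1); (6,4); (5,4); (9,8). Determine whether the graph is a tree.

The graph has 9 vertices and 11 edges.
Connected but with 11 > 8 edges, so it has a cycle and is not a tree.

No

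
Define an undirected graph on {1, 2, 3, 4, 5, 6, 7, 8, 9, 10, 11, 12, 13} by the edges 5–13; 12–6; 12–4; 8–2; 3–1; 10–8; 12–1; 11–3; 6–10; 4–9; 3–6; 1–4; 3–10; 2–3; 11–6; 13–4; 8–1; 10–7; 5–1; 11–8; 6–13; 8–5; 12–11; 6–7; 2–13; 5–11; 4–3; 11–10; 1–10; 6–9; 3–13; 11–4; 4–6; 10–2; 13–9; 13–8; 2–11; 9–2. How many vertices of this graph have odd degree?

4

Degrees: 1:6, 2:6, 3:7, 4:7, 5:4, 6:8, 7:2, 8:6, 9:4, 10:7, 11:8, 12:4, 13:7
Odd-degree vertices: 3, 4, 10, 13.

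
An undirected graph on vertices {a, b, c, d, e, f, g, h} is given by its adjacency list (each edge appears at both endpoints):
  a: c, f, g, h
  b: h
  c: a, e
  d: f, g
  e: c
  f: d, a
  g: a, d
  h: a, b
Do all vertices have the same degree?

No

Degrees: a:4, b:1, c:2, d:2, e:1, f:2, g:2, h:2
Vertex b has degree 1 while a has degree 4, so the graph is not regular.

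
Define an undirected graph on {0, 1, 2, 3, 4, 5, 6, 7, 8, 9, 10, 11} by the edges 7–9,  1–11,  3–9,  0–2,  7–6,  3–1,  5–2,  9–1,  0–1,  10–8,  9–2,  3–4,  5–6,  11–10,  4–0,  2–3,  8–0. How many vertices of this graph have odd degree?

0

Degrees: 0:4, 1:4, 2:4, 3:4, 4:2, 5:2, 6:2, 7:2, 8:2, 9:4, 10:2, 11:2
Odd-degree vertices: none.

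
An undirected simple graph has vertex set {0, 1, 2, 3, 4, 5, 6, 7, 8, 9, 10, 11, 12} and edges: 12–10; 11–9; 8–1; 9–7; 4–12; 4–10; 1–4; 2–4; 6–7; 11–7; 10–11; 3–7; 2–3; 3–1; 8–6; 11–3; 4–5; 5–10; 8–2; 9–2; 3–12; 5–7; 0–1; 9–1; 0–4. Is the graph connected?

A breadth-first search from 0 visits 0, 1, 4, 3, 8, 9, 10, 5, 2, 12, 11, 7, 6 — all 13 vertices — so the graph is connected.

Yes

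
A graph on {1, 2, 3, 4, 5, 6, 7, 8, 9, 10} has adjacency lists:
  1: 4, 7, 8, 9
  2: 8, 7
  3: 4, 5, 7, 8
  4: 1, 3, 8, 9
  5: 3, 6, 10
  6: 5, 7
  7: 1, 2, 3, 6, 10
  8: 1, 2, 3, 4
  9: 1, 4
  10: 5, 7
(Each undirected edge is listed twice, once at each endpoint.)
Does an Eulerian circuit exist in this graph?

Degrees: 1:4, 2:2, 3:4, 4:4, 5:3, 6:2, 7:5, 8:4, 9:2, 10:2
5, 7 have odd degree; an Eulerian circuit needs every degree to be even, so none exists.

No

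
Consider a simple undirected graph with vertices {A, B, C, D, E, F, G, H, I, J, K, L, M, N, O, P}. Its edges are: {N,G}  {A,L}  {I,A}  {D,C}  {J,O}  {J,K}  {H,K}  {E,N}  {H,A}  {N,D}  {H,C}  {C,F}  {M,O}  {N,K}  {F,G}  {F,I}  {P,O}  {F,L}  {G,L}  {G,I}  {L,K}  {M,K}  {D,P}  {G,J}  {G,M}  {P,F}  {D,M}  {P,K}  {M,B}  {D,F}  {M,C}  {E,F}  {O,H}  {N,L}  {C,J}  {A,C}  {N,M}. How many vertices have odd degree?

6

Degrees: A:4, B:1, C:6, D:5, E:2, F:7, G:6, H:4, I:3, J:4, K:6, L:5, M:7, N:6, O:4, P:4
Odd-degree vertices: B, D, F, I, L, M.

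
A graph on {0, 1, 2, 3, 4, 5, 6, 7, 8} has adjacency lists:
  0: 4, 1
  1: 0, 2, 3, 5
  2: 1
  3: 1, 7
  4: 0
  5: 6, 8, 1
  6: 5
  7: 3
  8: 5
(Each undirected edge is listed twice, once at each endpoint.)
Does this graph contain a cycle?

No

The graph has 9 vertices, 8 edges, and 1 connected component.
A forest on 9 vertices with 1 component has exactly 8 edges, which matches — so no cycle.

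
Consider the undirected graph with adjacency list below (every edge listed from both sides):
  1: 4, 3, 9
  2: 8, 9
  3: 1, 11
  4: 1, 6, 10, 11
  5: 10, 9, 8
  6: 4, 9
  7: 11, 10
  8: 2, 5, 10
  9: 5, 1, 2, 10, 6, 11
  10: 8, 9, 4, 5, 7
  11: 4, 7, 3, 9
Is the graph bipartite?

9-5-10-9 is an odd cycle (length 3), and a bipartite graph can contain only even cycles.

No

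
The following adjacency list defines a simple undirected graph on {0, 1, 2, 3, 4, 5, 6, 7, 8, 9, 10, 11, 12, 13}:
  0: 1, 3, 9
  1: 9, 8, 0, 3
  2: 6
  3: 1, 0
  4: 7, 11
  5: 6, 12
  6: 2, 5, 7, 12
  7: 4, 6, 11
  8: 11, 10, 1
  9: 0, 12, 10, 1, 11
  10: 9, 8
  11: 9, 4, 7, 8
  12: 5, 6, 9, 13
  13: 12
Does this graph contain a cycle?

Yes

The graph has 14 vertices, 20 edges, and 1 connected component.
Since 20 > 14 - 1, a cycle must exist; for instance 9-12-5-6-7-4-11-9.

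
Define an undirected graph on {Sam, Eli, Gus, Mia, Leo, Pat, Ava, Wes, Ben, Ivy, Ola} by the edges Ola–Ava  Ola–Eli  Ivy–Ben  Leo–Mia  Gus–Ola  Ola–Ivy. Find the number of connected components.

Component: {Sam}
Component: {Pat}
Component: {Wes}
Component: {Mia, Leo}
Component: {Eli, Gus, Ava, Ben, Ivy, Ola}

5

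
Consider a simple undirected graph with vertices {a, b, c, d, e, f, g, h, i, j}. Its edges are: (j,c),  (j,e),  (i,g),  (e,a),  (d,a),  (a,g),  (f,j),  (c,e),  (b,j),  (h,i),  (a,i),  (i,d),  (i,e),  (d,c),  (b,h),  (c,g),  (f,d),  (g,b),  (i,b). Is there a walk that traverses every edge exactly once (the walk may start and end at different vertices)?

Yes

Degrees: a:4, b:4, c:4, d:4, e:4, f:2, g:4, h:2, i:6, j:4
Odd-degree vertices: none (0 total).
With 0 odd-degree vertices and all edges in one connected piece, an Eulerian trail exists.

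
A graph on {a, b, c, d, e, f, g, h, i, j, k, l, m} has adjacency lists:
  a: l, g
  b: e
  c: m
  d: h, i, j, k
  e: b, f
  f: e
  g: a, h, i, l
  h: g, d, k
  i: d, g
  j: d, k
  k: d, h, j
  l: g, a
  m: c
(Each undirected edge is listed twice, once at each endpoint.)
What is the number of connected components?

3

Component: {c, m}
Component: {b, e, f}
Component: {a, d, g, h, i, j, k, l}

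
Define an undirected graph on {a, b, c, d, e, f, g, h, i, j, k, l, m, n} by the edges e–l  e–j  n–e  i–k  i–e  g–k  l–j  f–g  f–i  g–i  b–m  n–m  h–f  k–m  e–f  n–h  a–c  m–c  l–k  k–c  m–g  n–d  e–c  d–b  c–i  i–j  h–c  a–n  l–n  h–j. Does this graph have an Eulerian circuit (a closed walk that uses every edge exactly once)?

No

Degrees: a:2, b:2, c:6, d:2, e:6, f:4, g:4, h:4, i:6, j:4, k:5, l:4, m:5, n:6
Vertices with odd degree: k, m. An Eulerian circuit requires all degrees even.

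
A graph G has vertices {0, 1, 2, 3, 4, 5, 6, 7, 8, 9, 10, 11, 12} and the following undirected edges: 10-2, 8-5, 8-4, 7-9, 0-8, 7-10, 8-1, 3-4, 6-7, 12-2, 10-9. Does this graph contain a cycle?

Yes

|V| = 13, |E| = 11, number of components = 3.
Since 11 > 13 - 3, a cycle must exist; for instance 10-9-7-10.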